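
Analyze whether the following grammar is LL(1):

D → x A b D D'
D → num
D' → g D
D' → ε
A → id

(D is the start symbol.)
Relevant sets:
  FOLLOW(D') = { $, 'g' }

For D:
  PREDICT(D → x A b D D') = { 'x' }
  PREDICT(D → num) = { 'num' }
For D':
  PREDICT(D' → g D) = { 'g' }
  PREDICT(D' → ε) = { $, 'g' }
A has a single production, so nothing to check there.

Conflict found: Predict set conflict for D': { 'g' }
The grammar is NOT LL(1).

Answer: No. Predict set conflict for D': { 'g' }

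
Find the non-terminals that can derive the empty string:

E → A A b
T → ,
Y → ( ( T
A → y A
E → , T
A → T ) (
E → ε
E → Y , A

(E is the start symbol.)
{ 'E' }

A non-terminal is nullable if it can derive ε (the empty string): either it has an ε-production, or it has a production whose right-hand side consists entirely of nullable non-terminals.

ε-productions: E → ε
So E is immediately nullable.
No further non-terminal can be added: every production for the remaining non-terminals contains a terminal or a non-nullable non-terminal.
Nullable = { 'E' }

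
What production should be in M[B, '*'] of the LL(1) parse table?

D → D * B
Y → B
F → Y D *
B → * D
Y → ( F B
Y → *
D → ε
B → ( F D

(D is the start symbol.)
B → * D

To find M[B, '*'], we find productions for B where '*' is in the predict set (PREDICT(N → α) = (FIRST(α) \ {ε}) ∪ (FOLLOW(N) if α ⇒* ε)).

B → * D: PREDICT = { '*' }
  '*' is in predict set, so this production goes in M[B, '*']
B → ( F D: PREDICT = { '(' }

M[B, '*'] = B → * D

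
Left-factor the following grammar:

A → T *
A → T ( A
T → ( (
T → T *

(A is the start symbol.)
Left-factoring transforms A → αβ₁ | αβ₂ into A → αA' and A' → β₁ | β₂
(α is the longest common prefix among the alternatives). Repeat until
no nonterminal has two alternatives with a common prefix.

Round 1: A has alternatives sharing prefix 'T'. Introduce A': A → T A'
  Add: A' → *
  Add: A' → ( A

No remaining common prefixes — done.

Resulting grammar:
A → T A'
A' → *
A' → ( A
T → ( (
T → T *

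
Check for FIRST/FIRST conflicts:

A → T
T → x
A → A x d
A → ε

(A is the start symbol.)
Yes. A → T / A → A x d on { 'x' }

FIRST sets of the non-terminals at (or reachable through a nullable prefix from) the front of some alternative:
  FIRST(T) = { 'x' }
  FIRST(A) = { 'x', ε }

Productions for A:
  A → T: FIRST = { 'x' }
  A → A x d: FIRST = { 'x' }
  A → ε: FIRST = { ε }
T has only one production, so no FIRST/FIRST conflict is possible there.

Conflict for A: A → T and A → A x d
  Overlap: { 'x' }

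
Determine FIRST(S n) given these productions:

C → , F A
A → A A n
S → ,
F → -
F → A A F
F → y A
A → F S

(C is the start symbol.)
{ ',' }

FIRST sets of the non-terminals involved (from the grammar, by fixed-point iteration):
  FIRST(S) = { ',' }

To compute FIRST(S n), process the symbols left to right:
Symbol S is a non-terminal. Add FIRST(S) \ {ε} = { ',' }
S is not nullable (ε ∉ FIRST(S)), so stop here.
FIRST(S n) = { ',' }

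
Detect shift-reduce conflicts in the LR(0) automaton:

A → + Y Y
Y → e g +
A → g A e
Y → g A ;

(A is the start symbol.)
No shift-reduce conflicts

A shift-reduce conflict occurs when an LR(0) state has both:
  - a complete (reduce) item [A → α .] (dot at the end), and
  - a shift item [B → β . c γ] (dot before a terminal).

Augment with A' → A and build the canonical LR(0) collection (I0 = CLOSURE({[A' → . A]}), then GOTO on every symbol after a dot until no new states appear). It has 14 states:
  I0: { [A → . + Y Y], [A → . g A e], [A' → . A] }  — shift
  I1: { [A → + . Y Y], [Y → . e g +], [Y → . g A ;] }  — shift
  I2: { [A' → A .] }  — accept
  I3: { [A → . + Y Y], [A → . g A e], [A → g . A e] }  — shift
  I4: { [A → g A . e] }  — shift
  I5: { [A → g A e .] }  — reduce
  I6: { [A → + Y . Y], [Y → . e g +], [Y → . g A ;] }  — shift
  I7: { [Y → e . g +] }  — shift
  I8: { [A → . + Y Y], [A → . g A e], [Y → g . A ;] }  — shift
  I9: { [Y → g A . ;] }  — shift
  I10: { [Y → g A ; .] }  — reduce
  I11: { [Y → e g . +] }  — shift
  I12: { [Y → e g + .] }  — reduce
  I13: { [A → + Y Y .] }  — reduce

No state contains both a complete item and a shift item.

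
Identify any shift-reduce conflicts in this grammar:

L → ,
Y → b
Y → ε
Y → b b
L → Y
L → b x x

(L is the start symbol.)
Yes — I0: [Y → .] vs [L → . ,]; I4: [Y → b .] vs [L → b . x x]

A shift-reduce conflict occurs when an LR(0) state has both:
  - a complete (reduce) item [A → α .] (dot at the end), and
  - a shift item [B → β . c γ] (dot before a terminal).

Augment with L' → L and build the canonical LR(0) collection (I0 = CLOSURE({[L' → . L]}), then GOTO on every symbol after a dot until no new states appear). It has 8 states:
  I0: { [L → . ,], [L → . Y], [L → . b x x], [L' → . L], [Y → . b b], [Y → . b], [Y → .] }  — shift, reduce
  I1: { [L → , .] }  — reduce
  I2: { [L' → L .] }  — accept
  I3: { [L → Y .] }  — reduce
  I4: { [L → b . x x], [Y → b . b], [Y → b .] }  — shift, reduce
  I5: { [Y → b b .] }  — reduce
  I6: { [L → b x . x] }  — shift
  I7: { [L → b x x .] }  — reduce

I0 contains reduce item [Y → .] and shift items [L → . ,], [L → . b x x], [Y → . b], [Y → . b b] — shift-reduce conflict.
I4 contains reduce item [Y → b .] and shift items [L → b . x x], [Y → b . b] — shift-reduce conflict.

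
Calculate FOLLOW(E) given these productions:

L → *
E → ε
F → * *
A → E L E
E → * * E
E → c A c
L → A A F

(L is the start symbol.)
{ '*', 'c' }

To compute FOLLOW(E), find every occurrence of E on a right-hand side N → α E β: add FIRST(β) \ {ε}, and if β is empty or nullable also add FOLLOW(N). Iterate to a fixed point.

In A → E L E: E is followed by L E, add FIRST(L E) \ {ε} = { '*', 'c' }
In A → E L E: E is at the end, add FOLLOW(A)
In E → * * E: E is at the end; this adds FOLLOW(E) to itself — nothing new

The FOLLOW sets referred to above (computed the same way, to a fixed point):
  FOLLOW(A) = { '*', 'c' }

Taking the union: FOLLOW(E) = { '*', 'c' }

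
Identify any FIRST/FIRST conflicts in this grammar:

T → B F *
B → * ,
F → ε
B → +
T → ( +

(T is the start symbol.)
No FIRST/FIRST conflicts.

FIRST sets of the non-terminals at (or reachable through a nullable prefix from) the front of some alternative:
  FIRST(B) = { '*', '+' }

Productions for T:
  T → B F *: FIRST = { '*', '+' }
  T → ( +: FIRST = { '(' }
Productions for B:
  B → * ,: FIRST = { '*' }
  B → +: FIRST = { '+' }
F has only one production, so no FIRST/FIRST conflict is possible there.

All alternatives of each non-terminal have pairwise disjoint FIRST sets.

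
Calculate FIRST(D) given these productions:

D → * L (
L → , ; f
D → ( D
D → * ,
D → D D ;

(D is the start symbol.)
{ '(', '*' }

To compute FIRST(D), examine every production with D on the left-hand side, reading each right-hand side left to right until a non-nullable symbol is reached.

From D → * L (:
  - '*' is a terminal: add '*' and stop
From D → ( D:
  - '(' is a terminal: add '(' and stop
From D → * ,:
  - '*' is a terminal: add '*' and stop
From D → D D ;:
  - D is the symbol being defined: contributes nothing new
    D is not nullable, so stop

Collecting: FIRST(D) = { '(', '*' }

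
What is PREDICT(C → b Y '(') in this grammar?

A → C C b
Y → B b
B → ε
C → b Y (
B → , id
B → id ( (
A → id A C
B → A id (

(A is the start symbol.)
{ 'b' }

PREDICT(C → b Y '(') = (FIRST(RHS) \ {ε}) ∪ (FOLLOW(C) if ε ∈ FIRST(RHS), i.e. RHS ⇒* ε)
FIRST(b Y '(') = { 'b' }
ε ∉ FIRST(b Y '('), so FOLLOW(C) is not added.
PREDICT(C → b Y '(') = { 'b' }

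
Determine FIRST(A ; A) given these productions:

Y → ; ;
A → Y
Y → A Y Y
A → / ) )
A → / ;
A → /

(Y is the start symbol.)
{ '/', ';' }

FIRST sets of the non-terminals involved (from the grammar, by fixed-point iteration):
  FIRST(A) = { '/', ';' }

To compute FIRST(A ; A), process the symbols left to right:
Symbol A is a non-terminal. Add FIRST(A) \ {ε} = { '/', ';' }
A is not nullable (ε ∉ FIRST(A)), so stop here.
FIRST(A ; A) = { '/', ';' }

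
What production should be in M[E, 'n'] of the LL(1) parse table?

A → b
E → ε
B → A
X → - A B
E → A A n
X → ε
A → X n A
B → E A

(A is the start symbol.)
E → ε, E → A A n

To find M[E, 'n'], we find productions for E where 'n' is in the predict set (PREDICT(N → α) = (FIRST(α) \ {ε}) ∪ (FOLLOW(N) if α ⇒* ε)).

Relevant sets:
  FIRST(A) = { '-', 'b', 'n' }
  FOLLOW(E) = { '-', 'b', 'n' }

E → ε: PREDICT = { '-', 'b', 'n' }
  'n' is in predict set, so this production goes in M[E, 'n']
E → A A n: PREDICT = { '-', 'b', 'n' }
  'n' is in predict set, so this production goes in M[E, 'n']

M[E, 'n'] = E → ε, E → A A n  (a multiply-defined cell — the grammar is not LL(1))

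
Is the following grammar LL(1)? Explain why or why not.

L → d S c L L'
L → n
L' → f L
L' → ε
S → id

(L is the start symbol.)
No. Predict set conflict for L': { 'f' }

A grammar is LL(1) if for each non-terminal N with multiple productions, the predict sets of those productions are pairwise disjoint, where PREDICT(N → α) = (FIRST(α) \ {ε}) ∪ (FOLLOW(N) if α ⇒* ε).

Relevant sets:
  FOLLOW(L') = { $, 'f' }

For L:
  PREDICT(L → d S c L L') = { 'd' }
  PREDICT(L → n) = { 'n' }
For L':
  PREDICT(L' → f L) = { 'f' }
  PREDICT(L' → ε) = { $, 'f' }
S has a single production, so nothing to check there.

Conflict found: Predict set conflict for L': { 'f' }
The grammar is NOT LL(1).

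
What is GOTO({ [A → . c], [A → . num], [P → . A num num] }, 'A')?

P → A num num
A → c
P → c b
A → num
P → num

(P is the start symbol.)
{ [P → A . num num] }

GOTO(I, 'A') = CLOSURE({ [A → αX.β] : [A → α.Xβ] ∈ I, X = 'A' })

Items with dot before 'A', with the dot advanced:
  [P → . A num num] → [P → A . num num]
Closure adds nothing (no advanced item has the dot before a non-terminal).

GOTO = { [P → A . num num] }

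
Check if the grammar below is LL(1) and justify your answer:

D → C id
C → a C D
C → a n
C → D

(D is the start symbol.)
A grammar is LL(1) if for each non-terminal N with multiple productions, the predict sets of those productions are pairwise disjoint, where PREDICT(N → α) = (FIRST(α) \ {ε}) ∪ (FOLLOW(N) if α ⇒* ε).

Relevant sets:
  FIRST(D) = { 'a' }

For C:
  PREDICT(C → a C D) = { 'a' }
  PREDICT(C → a n) = { 'a' }
  PREDICT(C → D) = { 'a' }
D has a single production, so nothing to check there.

Conflict found: Predict set conflict for C: { 'a' }
The grammar is NOT LL(1).

Answer: No. Predict set conflict for C: { 'a' }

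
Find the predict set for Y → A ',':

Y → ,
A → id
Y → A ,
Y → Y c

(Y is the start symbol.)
{ 'id' }

PREDICT(Y → A ',') = (FIRST(RHS) \ {ε}) ∪ (FOLLOW(Y) if ε ∈ FIRST(RHS), i.e. RHS ⇒* ε)
FIRST(A) = { 'id' }
FIRST(A ',') = { 'id' }
ε ∉ FIRST(A ','), so FOLLOW(Y) is not added.
PREDICT(Y → A ',') = { 'id' }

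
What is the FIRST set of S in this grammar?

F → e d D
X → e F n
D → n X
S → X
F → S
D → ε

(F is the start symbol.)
FIRST sets of the other non-terminals involved (by the same procedure, iterated to a fixed point):
  FIRST(X) = { 'e' }

From S → X:
  - X is a non-terminal: add FIRST(X) \ {ε} = { 'e' }
    X is not nullable, so stop

Collecting: FIRST(S) = { 'e' }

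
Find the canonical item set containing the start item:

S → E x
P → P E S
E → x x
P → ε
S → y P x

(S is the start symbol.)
{ [E → . x x], [S → . E x], [S → . y P x], [S' → . S] }

First, augment the grammar with S' → S
I₀ = CLOSURE({ [S' → . S] }):
  [S' → . S] has the dot before S: add [S → . E x], [S → . y P x]
  [S → . E x] has the dot before E: add [E → . x x]
No further items can be added.

I₀ = { [E → . x x], [S → . E x], [S → . y P x], [S' → . S] }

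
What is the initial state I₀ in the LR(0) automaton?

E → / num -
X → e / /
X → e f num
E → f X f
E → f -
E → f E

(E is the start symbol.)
{ [E → . / num -], [E → . f -], [E → . f E], [E → . f X f], [E' → . E] }

First, augment the grammar with E' → E
I₀ = CLOSURE({ [E' → . E] }):
  [E' → . E] has the dot before E: add [E → . / num -], [E → . f X f], [E → . f -], [E → . f E]
No further items can be added.

I₀ = { [E → . / num -], [E → . f -], [E → . f E], [E → . f X f], [E' → . E] }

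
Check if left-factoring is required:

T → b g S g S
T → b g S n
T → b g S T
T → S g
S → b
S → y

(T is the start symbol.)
Left-factoring is needed when two productions for the same non-terminal
share a common prefix on the right-hand side.

Productions for T:
  T → b g S g S
  T → b g S n
  T → b g S T
  T → S g
Productions for S:
  S → b
  S → y

Found common prefix 'b g S' in productions for T

Answer: Yes, T has productions with common prefix 'b g S'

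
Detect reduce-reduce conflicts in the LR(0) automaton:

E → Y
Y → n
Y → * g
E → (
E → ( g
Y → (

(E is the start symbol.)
A reduce-reduce conflict occurs when an LR(0) state has two complete items [A → α .] and [B → β .] — both call for a reduction, and with no lookahead the parser cannot choose between them.

Augment with E' → E and build the canonical LR(0) collection (I0 = CLOSURE({[E' → . E]}), then GOTO on every symbol after a dot until no new states appear). It has 8 states:
  I0: { [E → . ( g], [E → . (], [E → . Y], [E' → . E], [Y → . (], [Y → . * g], [Y → . n] }  — shift
  I1: { [E → ( . g], [E → ( .], [Y → ( .] }  — shift, 2 reduces
  I2: { [Y → * . g] }  — shift
  I3: { [E' → E .] }  — accept
  I4: { [E → Y .] }  — reduce
  I5: { [Y → n .] }  — reduce
  I6: { [Y → * g .] }  — reduce
  I7: { [E → ( g .] }  — reduce

I1 contains complete items [E → ( .], [Y → ( .] — reduce-reduce conflict.

Answer: Yes — I1: [E → ( .] vs [Y → ( .]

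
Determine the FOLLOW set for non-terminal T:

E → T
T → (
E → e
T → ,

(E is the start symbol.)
{ $ }

To compute FOLLOW(T), find every occurrence of T on a right-hand side N → α T β: add FIRST(β) \ {ε}, and if β is empty or nullable also add FOLLOW(N). Iterate to a fixed point.

In E → T: T is at the end, add FOLLOW(E)

The FOLLOW sets referred to above (computed the same way, to a fixed point):
  FOLLOW(E) = { $ }

Taking the union: FOLLOW(T) = { $ }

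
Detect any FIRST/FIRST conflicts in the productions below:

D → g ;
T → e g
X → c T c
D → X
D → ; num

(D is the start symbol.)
FIRST sets of the non-terminals at (or reachable through a nullable prefix from) the front of some alternative:
  FIRST(X) = { 'c' }

Productions for D:
  D → g ;: FIRST = { 'g' }
  D → X: FIRST = { 'c' }
  D → ; num: FIRST = { ';' }
T, X have only one production, so no FIRST/FIRST conflict is possible there.

All alternatives of each non-terminal have pairwise disjoint FIRST sets.

Answer: No FIRST/FIRST conflicts.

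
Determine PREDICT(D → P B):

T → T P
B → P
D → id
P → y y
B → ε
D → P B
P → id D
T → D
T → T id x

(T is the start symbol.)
{ 'id', 'y' }

PREDICT(D → P B) = (FIRST(RHS) \ {ε}) ∪ (FOLLOW(D) if ε ∈ FIRST(RHS), i.e. RHS ⇒* ε)
FIRST(P) = { 'id', 'y' }
FIRST(P B) = { 'id', 'y' }
ε ∉ FIRST(P B), so FOLLOW(D) is not added.
PREDICT(D → P B) = { 'id', 'y' }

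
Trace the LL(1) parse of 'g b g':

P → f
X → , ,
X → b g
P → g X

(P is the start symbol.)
Stack is shown with the top on the left.

Stack  Input    Action
----------------------
P $    g b g $  output P → g X
g X $  g b g $  match 'g'
X $    b g $    output X → b g
b g $  b g $    match 'b'
g $    g $      match 'g'
$      $        accept

The string is accepted.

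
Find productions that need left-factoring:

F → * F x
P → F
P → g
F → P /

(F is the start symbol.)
Left-factoring is needed when two productions for the same non-terminal
share a common prefix on the right-hand side.

Productions for F:
  F → * F x
  F → P /
Productions for P:
  P → F
  P → g

No common prefixes found.

Answer: No, left-factoring is not needed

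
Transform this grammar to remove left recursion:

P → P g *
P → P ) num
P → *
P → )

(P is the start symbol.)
P is directly left-recursive. The standard transformation for
  A → A α₁ | ... | A α_m | β₁ | ... | β_n
is
  A  → β₁ A' | ... | β_n A'
  A' → α₁ A' | ... | α_m A' | ε

P → * becomes P → * P'
P → ) becomes P → ) P'
P → P g * becomes P' → g * P'
P → P ) num becomes P' → ) num P'
Add P' → ε

Resulting grammar:
P → * P'
P → ) P'
P' → g * P'
P' → ) num P'
P' → ε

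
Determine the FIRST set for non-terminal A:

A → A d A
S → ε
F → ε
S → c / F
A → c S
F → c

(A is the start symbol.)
{ 'c' }

To compute FIRST(A), examine every production with A on the left-hand side, reading each right-hand side left to right until a non-nullable symbol is reached.

From A → A d A:
  - A is the symbol being defined: contributes nothing new
    A is not nullable, so stop
From A → c S:
  - c is a terminal: add 'c' and stop

Collecting: FIRST(A) = { 'c' }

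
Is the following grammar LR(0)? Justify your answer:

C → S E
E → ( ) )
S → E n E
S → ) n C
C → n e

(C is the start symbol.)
Augment with C' → C and build the canonical LR(0) collection (I0 = CLOSURE({[C' → . C]}), then GOTO on every symbol after a dot until no new states appear). It has 15 states:
  I0: { [C → . S E], [C → . n e], [C' → . C], [E → . ( ) )], [S → . ) n C], [S → . E n E] }  — shift
  I1: { [E → ( . ) )] }  — shift
  I2: { [S → ) . n C] }  — shift
  I3: { [C' → C .] }  — accept
  I4: { [S → E . n E] }  — shift
  I5: { [C → S . E], [E → . ( ) )] }  — shift
  I6: { [C → n . e] }  — shift
  I7: { [C → n e .] }  — reduce
  I8: { [C → S E .] }  — reduce
  I9: { [E → . ( ) )], [S → E n . E] }  — shift
  I10: { [S → E n E .] }  — reduce
  I11: { [C → . S E], [C → . n e], [E → . ( ) )], [S → ) n . C], [S → . ) n C], [S → . E n E] }  — shift
  I12: { [S → ) n C .] }  — reduce
  I13: { [E → ( ) . )] }  — shift
  I14: { [E → ( ) ) .] }  — reduce

Every state is either a pure shift/goto state or contains exactly one complete item and nothing to shift — no conflicts. The grammar is LR(0).

Answer: Yes, the grammar is LR(0)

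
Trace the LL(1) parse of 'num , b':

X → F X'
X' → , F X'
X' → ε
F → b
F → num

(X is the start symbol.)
LL(1) parsing maintains a stack (initially the start symbol over $) and the input. At each step: if the stack top is a terminal, match it against the current input token; if it is a non-terminal N, replace it with the RHS of M[N, lookahead] (the unique production whose predict set contains the lookahead).

Stack is shown with the top on the left.

Stack     Input      Action
---------------------------
X $       num , b $  output X → F X'
F X' $    num , b $  output F → num
num X' $  num , b $  match 'num'
X' $      , b $      output X' → , F X'
, F X' $  , b $      match ','
F X' $    b $        output F → b
b X' $    b $        match 'b'
X' $      $          output X' → ε
$         $          accept

The string is accepted.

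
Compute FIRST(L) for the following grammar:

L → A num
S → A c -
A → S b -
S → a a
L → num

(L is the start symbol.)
{ 'a', 'num' }

To compute FIRST(L), examine every production with L on the left-hand side, reading each right-hand side left to right until a non-nullable symbol is reached.

FIRST sets of the other non-terminals involved (by the same procedure, iterated to a fixed point):
  FIRST(A) = { 'a' }

From L → A num:
  - A is a non-terminal: add FIRST(A) \ {ε} = { 'a' }
    A is not nullable, so stop
From L → num:
  - num is a terminal: add 'num' and stop

Collecting: FIRST(L) = { 'a', 'num' }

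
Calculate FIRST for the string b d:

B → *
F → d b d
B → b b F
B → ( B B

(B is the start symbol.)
To compute FIRST(b d), process the symbols left to right:
Symbol b is a terminal. Add 'b' and stop.
FIRST(b d) = { 'b' }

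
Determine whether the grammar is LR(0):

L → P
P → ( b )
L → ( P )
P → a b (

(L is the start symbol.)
A grammar is LR(0) if no state in the canonical LR(0) collection has:
  - both a shift item (dot before a terminal) and a complete item (shift-reduce conflict), or
  - two or more complete items (reduce-reduce conflict; the accept item [L' → L .] counts as a complete item here).

Augment with L' → L and build the canonical LR(0) collection (I0 = CLOSURE({[L' → . L]}), then GOTO on every symbol after a dot until no new states appear). It has 12 states:
  I0: { [L → . ( P )], [L → . P], [L' → . L], [P → . ( b )], [P → . a b (] }  — shift
  I1: { [L → ( . P )], [P → ( . b )], [P → . ( b )], [P → . a b (] }  — shift
  I2: { [L' → L .] }  — accept
  I3: { [L → P .] }  — reduce
  I4: { [P → a . b (] }  — shift
  I5: { [P → a b . (] }  — shift
  I6: { [P → a b ( .] }  — reduce
  I7: { [P → ( . b )] }  — shift
  I8: { [L → ( P . )] }  — shift
  I9: { [P → ( b . )] }  — shift
  I10: { [P → ( b ) .] }  — reduce
  I11: { [L → ( P ) .] }  — reduce

Every state is either a pure shift/goto state or contains exactly one complete item and nothing to shift — no conflicts. The grammar is LR(0).

Answer: Yes, the grammar is LR(0)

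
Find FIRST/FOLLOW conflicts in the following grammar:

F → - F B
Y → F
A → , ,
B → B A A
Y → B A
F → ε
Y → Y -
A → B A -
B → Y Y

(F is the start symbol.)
Nullable non-terminals: B, F, Y.
FIRST sets used below: FIRST(B) = { ',', '-', ε }, FIRST(A) = { ',', '-' }, FIRST(Y) = { ',', '-', ε }, FIRST(F) = { '-', ε }

B: nullable alternative(s) B → Y Y; FOLLOW(B) = { $, ',', '-' }
  B → B A A: FIRST \ {ε} = { ',', '-' } — overlaps FOLLOW(B) on { ',', '-' }: CONFLICT
  B → Y Y: FIRST \ {ε} = { ',', '-' } — this is the only nullable alternative, skip

F: nullable alternative(s) F → ε; FOLLOW(F) = { $, ',', '-' }
  F → - F B: FIRST \ {ε} = { '-' } — overlaps FOLLOW(F) on { '-' }: CONFLICT
  F → ε: FIRST \ {ε} = { } — this is the only nullable alternative, skip

Y: nullable alternative(s) Y → F; FOLLOW(Y) = { $, ',', '-' }
  Y → F: FIRST \ {ε} = { '-' } — this is the only nullable alternative, skip
  Y → B A: FIRST \ {ε} = { ',', '-' } — overlaps FOLLOW(Y) on { ',', '-' }: CONFLICT
  Y → Y -: FIRST \ {ε} = { ',', '-' } — overlaps FOLLOW(Y) on { ',', '-' }: CONFLICT

A has no nullable alternative, so no FIRST/FOLLOW check is needed there.

So the grammar has 4 FIRST/FOLLOW conflicts (marked CONFLICT above).

Answer: Yes. F → '-' F B with FOLLOW(F) on { '-' }; Y → B A with FOLLOW(Y) on { ',', '-' }; Y → Y '-' with FOLLOW(Y) on { ',', '-' }; B → B A A with FOLLOW(B) on { ',', '-' }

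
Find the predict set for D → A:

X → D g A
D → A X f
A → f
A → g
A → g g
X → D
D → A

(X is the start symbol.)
PREDICT(D → A) = (FIRST(RHS) \ {ε}) ∪ (FOLLOW(D) if ε ∈ FIRST(RHS), i.e. RHS ⇒* ε)
FIRST(A) = { 'f', 'g' }
FIRST(A) = { 'f', 'g' }
ε ∉ FIRST(A), so FOLLOW(D) is not added.
PREDICT(D → A) = { 'f', 'g' }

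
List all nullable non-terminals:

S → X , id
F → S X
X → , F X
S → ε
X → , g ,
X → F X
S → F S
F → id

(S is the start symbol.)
ε-productions: S → ε
So S is immediately nullable.
No further non-terminal can be added: every production for the remaining non-terminals contains a terminal or a non-nullable non-terminal.
Nullable = { 'S' }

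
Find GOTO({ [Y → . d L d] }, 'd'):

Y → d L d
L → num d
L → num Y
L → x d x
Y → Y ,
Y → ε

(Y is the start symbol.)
GOTO(I, 'd') = CLOSURE({ [A → αX.β] : [A → α.Xβ] ∈ I, X = 'd' })

Items with dot before 'd', with the dot advanced:
  [Y → . d L d] → [Y → d . L d]
Closure of the advanced items:
  [Y → d . L d] has the dot before L: add [L → . num d], [L → . num Y], [L → . x d x]

GOTO = { [L → . num Y], [L → . num d], [L → . x d x], [Y → d . L d] }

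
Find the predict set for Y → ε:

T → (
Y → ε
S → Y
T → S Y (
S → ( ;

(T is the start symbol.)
{ '(' }

PREDICT(Y → ε) = (FIRST(RHS) \ {ε}) ∪ (FOLLOW(Y) if ε ∈ FIRST(RHS), i.e. RHS ⇒* ε)
The right-hand side is ε (FIRST(ε) = { ε }), so the predict set is FOLLOW(Y) = { '(' }
PREDICT(Y → ε) = { '(' }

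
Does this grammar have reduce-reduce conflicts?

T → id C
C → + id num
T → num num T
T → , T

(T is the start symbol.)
Augment with T' → T and build the canonical LR(0) collection (I0 = CLOSURE({[T' → . T]}), then GOTO on every symbol after a dot until no new states appear). It has 12 states:
  I0: { [T → . , T], [T → . id C], [T → . num num T], [T' → . T] }  — shift
  I1: { [T → , . T], [T → . , T], [T → . id C], [T → . num num T] }  — shift
  I2: { [T' → T .] }  — accept
  I3: { [C → . + id num], [T → id . C] }  — shift
  I4: { [T → num . num T] }  — shift
  I5: { [T → . , T], [T → . id C], [T → . num num T], [T → num num . T] }  — shift
  I6: { [T → num num T .] }  — reduce
  I7: { [C → + . id num] }  — shift
  I8: { [T → id C .] }  — reduce
  I9: { [C → + id . num] }  — shift
  I10: { [C → + id num .] }  — reduce
  I11: { [T → , T .] }  — reduce

No state contains more than one complete item.

Answer: No reduce-reduce conflicts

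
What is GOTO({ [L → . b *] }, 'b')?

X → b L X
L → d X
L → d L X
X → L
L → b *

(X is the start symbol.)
GOTO(I, 'b') = CLOSURE({ [A → αX.β] : [A → α.Xβ] ∈ I, X = 'b' })

Items with dot before 'b', with the dot advanced:
  [L → . b *] → [L → b . *]
Closure adds nothing (no advanced item has the dot before a non-terminal).

GOTO = { [L → b . *] }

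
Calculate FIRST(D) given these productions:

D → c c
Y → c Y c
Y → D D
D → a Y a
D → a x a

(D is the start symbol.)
From D → c c:
  - c is a terminal: add 'c' and stop
From D → a Y a:
  - a is a terminal: add 'a' and stop
From D → a x a:
  - a is a terminal: add 'a' and stop

Collecting: FIRST(D) = { 'a', 'c' }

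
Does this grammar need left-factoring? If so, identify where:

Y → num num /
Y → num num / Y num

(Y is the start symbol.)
Left-factoring is needed when two productions for the same non-terminal
share a common prefix on the right-hand side.

Productions for Y:
  Y → num num /
  Y → num num / Y num

Found common prefix 'num num /' in productions for Y

Answer: Yes, Y has productions with common prefix 'num num /'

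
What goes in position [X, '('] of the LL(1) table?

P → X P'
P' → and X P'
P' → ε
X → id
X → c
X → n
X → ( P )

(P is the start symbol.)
X → ( P )

To find M[X, '('], we find productions for X where '(' is in the predict set (PREDICT(N → α) = (FIRST(α) \ {ε}) ∪ (FOLLOW(N) if α ⇒* ε)).

X → id: PREDICT = { 'id' }
X → c: PREDICT = { 'c' }
X → n: PREDICT = { 'n' }
X → ( P ): PREDICT = { '(' }
  '(' is in predict set, so this production goes in M[X, '(']

M[X, '('] = X → ( P )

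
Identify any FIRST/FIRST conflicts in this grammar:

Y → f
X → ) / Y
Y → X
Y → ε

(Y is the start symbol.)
No FIRST/FIRST conflicts.

A FIRST/FIRST conflict occurs when two productions N → α and N → β for the same non-terminal have FIRST(α) ∩ FIRST(β) ≠ ∅ (with ε ∈ FIRST of a nullable right-hand side, so two nullable alternatives also conflict).

FIRST sets of the non-terminals at (or reachable through a nullable prefix from) the front of some alternative:
  FIRST(X) = { ')' }

Productions for Y:
  Y → f: FIRST = { 'f' }
  Y → X: FIRST = { ')' }
  Y → ε: FIRST = { ε }
X has only one production, so no FIRST/FIRST conflict is possible there.

All alternatives of each non-terminal have pairwise disjoint FIRST sets.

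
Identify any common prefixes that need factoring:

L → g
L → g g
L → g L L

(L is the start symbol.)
Yes, L has productions with common prefix 'g'

Left-factoring is needed when two productions for the same non-terminal
share a common prefix on the right-hand side.

Productions for L:
  L → g
  L → g g
  L → g L L

Found common prefix 'g' in productions for L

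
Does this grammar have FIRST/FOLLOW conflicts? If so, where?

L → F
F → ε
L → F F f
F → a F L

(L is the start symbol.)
Yes. L → F F f with FOLLOW(L) on { 'a', 'f' }; F → a F L with FOLLOW(F) on { 'a' }

A FIRST/FOLLOW conflict occurs when a non-terminal N has a nullable alternative N → β (β ⇒* ε) and another alternative N → α with FIRST(α) ∩ FOLLOW(N) ≠ ∅: on such a lookahead the parser cannot decide between expanding α and letting N vanish via β.

Nullable non-terminals: F, L.
FIRST sets used below: FIRST(F) = { 'a', ε }

F: nullable alternative(s) F → ε; FOLLOW(F) = { $, 'a', 'f' }
  F → ε: FIRST \ {ε} = { } — this is the only nullable alternative, skip
  F → a F L: FIRST \ {ε} = { 'a' } — overlaps FOLLOW(F) on { 'a' }: CONFLICT

L: nullable alternative(s) L → F; FOLLOW(L) = { $, 'a', 'f' }
  L → F: FIRST \ {ε} = { 'a' } — this is the only nullable alternative, skip
  L → F F f: FIRST \ {ε} = { 'a', 'f' } — overlaps FOLLOW(L) on { 'a', 'f' }: CONFLICT

So the grammar has 2 FIRST/FOLLOW conflicts (marked CONFLICT above).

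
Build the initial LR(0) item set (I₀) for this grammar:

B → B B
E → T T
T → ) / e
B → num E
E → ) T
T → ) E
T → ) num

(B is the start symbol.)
First, augment the grammar with B' → B
I₀ = CLOSURE({ [B' → . B] }):
  [B' → . B] has the dot before B: add [B → . B B], [B → . num E]
No further items can be added.

I₀ = { [B → . B B], [B → . num E], [B' → . B] }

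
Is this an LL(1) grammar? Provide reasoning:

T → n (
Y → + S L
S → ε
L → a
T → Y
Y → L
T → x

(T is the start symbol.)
Yes, the grammar is LL(1).

Relevant sets:
  FIRST(Y) = { '+', 'a' }
  FIRST(L) = { 'a' }

For T:
  PREDICT(T → n '(') = { 'n' }
  PREDICT(T → Y) = { '+', 'a' }
  PREDICT(T → x) = { 'x' }
For Y:
  PREDICT(Y → '+' S L) = { '+' }
  PREDICT(Y → L) = { 'a' }
S, L have a single production, so nothing to check there.

All predict sets are disjoint. The grammar IS LL(1).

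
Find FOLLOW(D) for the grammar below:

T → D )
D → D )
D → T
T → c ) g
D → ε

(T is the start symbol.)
In T → D ): D is followed by ')', add FIRST(')') \ {ε} = { ')' }
In D → D ): D is followed by ')', add FIRST(')') \ {ε} = { ')' }

Taking the union: FOLLOW(D) = { ')' }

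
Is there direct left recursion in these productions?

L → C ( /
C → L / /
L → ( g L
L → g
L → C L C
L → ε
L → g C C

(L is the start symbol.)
No direct left recursion

Direct left recursion occurs when N → N α for some non-terminal N (the right-hand side begins with the left-hand side itself).

L → C ( /: starts with C
C → L / /: starts with L
L → ( g L: starts with '('
L → g: starts with g
L → C L C: starts with C
L → ε: starts with ε
L → g C C: starts with g

No direct left recursion found.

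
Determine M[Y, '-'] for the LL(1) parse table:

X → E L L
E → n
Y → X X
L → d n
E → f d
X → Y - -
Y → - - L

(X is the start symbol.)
To find M[Y, '-'], we find productions for Y where '-' is in the predict set (PREDICT(N → α) = (FIRST(α) \ {ε}) ∪ (FOLLOW(N) if α ⇒* ε)).

Relevant sets:
  FIRST(X) = { '-', 'f', 'n' }

Y → X X: PREDICT = { '-', 'f', 'n' }
  '-' is in predict set, so this production goes in M[Y, '-']
Y → - - L: PREDICT = { '-' }
  '-' is in predict set, so this production goes in M[Y, '-']

M[Y, '-'] = Y → X X, Y → - - L  (a multiply-defined cell — the grammar is not LL(1))

Answer: Y → X X, Y → - - L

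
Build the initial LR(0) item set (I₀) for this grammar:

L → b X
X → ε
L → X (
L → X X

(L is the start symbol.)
First, augment the grammar with L' → L
I₀ = CLOSURE({ [L' → . L] }):
  [L' → . L] has the dot before L: add [L → . b X], [L → . X (], [L → . X X]
  [L → . X (] has the dot before X: add [X → .]
No further items can be added.

I₀ = { [L → . X (], [L → . X X], [L → . b X], [L' → . L], [X → .] }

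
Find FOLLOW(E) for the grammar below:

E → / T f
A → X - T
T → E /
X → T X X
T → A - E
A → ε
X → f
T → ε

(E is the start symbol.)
{ $, '-', '/', 'f' }

E is the start symbol, so $ ∈ FOLLOW(E).
In T → E /: E is followed by '/', add FIRST('/') \ {ε} = { '/' }
In T → A - E: E is at the end, add FOLLOW(T)

The FOLLOW sets referred to above (computed the same way, to a fixed point):
  FOLLOW(T) = { '-', '/', 'f' }

Taking the union: FOLLOW(E) = { $, '-', '/', 'f' }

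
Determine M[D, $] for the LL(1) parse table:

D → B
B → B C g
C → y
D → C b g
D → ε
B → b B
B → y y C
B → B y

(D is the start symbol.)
D → ε

To find M[D, $], we find productions for D where $ is in the predict set (PREDICT(N → α) = (FIRST(α) \ {ε}) ∪ (FOLLOW(N) if α ⇒* ε)).

Relevant sets:
  FIRST(B) = { 'b', 'y' }
  FIRST(C) = { 'y' }
  FOLLOW(D) = { $ }

D → B: PREDICT = { 'b', 'y' }
D → C b g: PREDICT = { 'y' }
D → ε: PREDICT = { $ }
  $ is in predict set, so this production goes in M[D, $]

M[D, $] = D → ε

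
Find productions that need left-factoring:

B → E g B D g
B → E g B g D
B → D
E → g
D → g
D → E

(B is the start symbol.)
Left-factoring is needed when two productions for the same non-terminal
share a common prefix on the right-hand side.

Productions for B:
  B → E g B D g
  B → E g B g D
  B → D
Productions for D:
  D → g
  D → E

Found common prefix 'E g B' in productions for B

Answer: Yes, B has productions with common prefix 'E g B'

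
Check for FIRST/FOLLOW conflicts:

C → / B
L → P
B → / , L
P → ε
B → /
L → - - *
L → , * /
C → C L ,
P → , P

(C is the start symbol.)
Yes. L → '-' '-' '*' with FOLLOW(L) on { '-' }; L → ',' '*' '/' with FOLLOW(L) on { ',' }; P → ',' P with FOLLOW(P) on { ',' }

Nullable non-terminals: L, P.
FIRST sets used below: FIRST(P) = { ',', ε }

L: nullable alternative(s) L → P; FOLLOW(L) = { $, ',', '-' }
  L → P: FIRST \ {ε} = { ',' } — this is the only nullable alternative, skip
  L → - - *: FIRST \ {ε} = { '-' } — overlaps FOLLOW(L) on { '-' }: CONFLICT
  L → , * /: FIRST \ {ε} = { ',' } — overlaps FOLLOW(L) on { ',' }: CONFLICT

P: nullable alternative(s) P → ε; FOLLOW(P) = { $, ',', '-' }
  P → ε: FIRST \ {ε} = { } — this is the only nullable alternative, skip
  P → , P: FIRST \ {ε} = { ',' } — overlaps FOLLOW(P) on { ',' }: CONFLICT

B, C have no nullable alternative, so no FIRST/FOLLOW check is needed there.

So the grammar has 3 FIRST/FOLLOW conflicts (marked CONFLICT above).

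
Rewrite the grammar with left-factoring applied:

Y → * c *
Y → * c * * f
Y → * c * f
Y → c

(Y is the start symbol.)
Y → * c * Y'
Y' → ε
Y' → * f
Y' → f
Y → c

Left-factoring transforms A → αβ₁ | αβ₂ into A → αA' and A' → β₁ | β₂
(α is the longest common prefix among the alternatives). Repeat until
no nonterminal has two alternatives with a common prefix.

Round 1: Y has alternatives sharing prefix '* c *'. Introduce Y': Y → * c * Y'
  Add: Y' → ε
  Add: Y' → * f
  Add: Y' → f

No remaining common prefixes — done.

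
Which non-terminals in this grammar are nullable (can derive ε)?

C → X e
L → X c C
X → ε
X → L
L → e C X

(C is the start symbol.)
{ 'X' }

A non-terminal is nullable if it can derive ε (the empty string): either it has an ε-production, or it has a production whose right-hand side consists entirely of nullable non-terminals.

ε-productions: X → ε
So X is immediately nullable.
No further non-terminal can be added: every production for the remaining non-terminals contains a terminal or a non-nullable non-terminal.
Nullable = { 'X' }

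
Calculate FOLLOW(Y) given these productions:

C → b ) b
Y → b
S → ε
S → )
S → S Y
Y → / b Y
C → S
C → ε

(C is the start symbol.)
In S → S Y: Y is at the end, add FOLLOW(S)
In Y → / b Y: Y is at the end; this adds FOLLOW(Y) to itself — nothing new

The FOLLOW sets referred to above (computed the same way, to a fixed point):
  FOLLOW(S) = { $, '/', 'b' }

Taking the union: FOLLOW(Y) = { $, '/', 'b' }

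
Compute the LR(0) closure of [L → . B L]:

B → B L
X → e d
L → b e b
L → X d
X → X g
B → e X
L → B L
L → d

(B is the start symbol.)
To compute CLOSURE, for each item [A → α.Bβ] where B is a non-terminal, add [B → .γ] for all productions B → γ; repeat for the newly added items until nothing changes.

Start with: [L → . B L]
  [L → . B L] has the dot before B: add [B → . B L], [B → . e X]
No further items can be added.

CLOSURE = { [B → . B L], [B → . e X], [L → . B L] }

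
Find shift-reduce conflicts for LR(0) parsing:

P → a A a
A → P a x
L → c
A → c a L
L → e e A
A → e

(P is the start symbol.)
A shift-reduce conflict occurs when an LR(0) state has both:
  - a complete (reduce) item [A → α .] (dot at the end), and
  - a shift item [B → β . c γ] (dot before a terminal).

Augment with P' → P and build the canonical LR(0) collection (I0 = CLOSURE({[P' → . P]}), then GOTO on every symbol after a dot until no new states appear). It has 16 states:
  I0: { [P → . a A a], [P' → . P] }  — shift
  I1: { [P' → P .] }  — accept
  I2: { [A → . P a x], [A → . c a L], [A → . e], [P → . a A a], [P → a . A a] }  — shift
  I3: { [P → a A . a] }  — shift
  I4: { [A → P . a x] }  — shift
  I5: { [A → c . a L] }  — shift
  I6: { [A → e .] }  — reduce
  I7: { [A → c a . L], [L → . c], [L → . e e A] }  — shift
  I8: { [A → c a L .] }  — reduce
  I9: { [L → c .] }  — reduce
  I10: { [L → e . e A] }  — shift
  I11: { [A → . P a x], [A → . c a L], [A → . e], [L → e e . A], [P → . a A a] }  — shift
  I12: { [L → e e A .] }  — reduce
  I13: { [A → P a . x] }  — shift
  I14: { [A → P a x .] }  — reduce
  I15: { [P → a A a .] }  — reduce

No state contains both a complete item and a shift item.

Answer: No shift-reduce conflicts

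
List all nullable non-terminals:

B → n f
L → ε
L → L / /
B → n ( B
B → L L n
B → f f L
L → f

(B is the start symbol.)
{ 'L' }

ε-productions: L → ε
So L is immediately nullable.
No further non-terminal can be added: every production for the remaining non-terminals contains a terminal or a non-nullable non-terminal.
Nullable = { 'L' }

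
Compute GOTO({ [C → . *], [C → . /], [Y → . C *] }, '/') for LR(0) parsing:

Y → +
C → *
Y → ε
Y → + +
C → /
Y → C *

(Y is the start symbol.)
{ [C → / .] }

GOTO(I, '/') = CLOSURE({ [A → αX.β] : [A → α.Xβ] ∈ I, X = '/' })

Items with dot before '/', with the dot advanced:
  [C → . /] → [C → / .]
Closure adds nothing (no advanced item has the dot before a non-terminal).

GOTO = { [C → / .] }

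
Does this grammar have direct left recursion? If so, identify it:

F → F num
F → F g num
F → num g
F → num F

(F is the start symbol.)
Yes, F is left-recursive

Direct left recursion occurs when N → N α for some non-terminal N (the right-hand side begins with the left-hand side itself).

F → F num: LEFT RECURSIVE (starts with F)
F → F g num: LEFT RECURSIVE (starts with F)
F → num g: starts with num
F → num F: starts with num

The grammar has direct left recursion on: F.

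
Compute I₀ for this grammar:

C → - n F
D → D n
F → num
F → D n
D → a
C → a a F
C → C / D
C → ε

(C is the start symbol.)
First, augment the grammar with C' → C
I₀ = CLOSURE({ [C' → . C] }):
  [C' → . C] has the dot before C: add [C → . - n F], [C → . a a F], [C → . C / D], [C → .]
No further items can be added.

I₀ = { [C → . - n F], [C → . C / D], [C → . a a F], [C → .], [C' → . C] }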